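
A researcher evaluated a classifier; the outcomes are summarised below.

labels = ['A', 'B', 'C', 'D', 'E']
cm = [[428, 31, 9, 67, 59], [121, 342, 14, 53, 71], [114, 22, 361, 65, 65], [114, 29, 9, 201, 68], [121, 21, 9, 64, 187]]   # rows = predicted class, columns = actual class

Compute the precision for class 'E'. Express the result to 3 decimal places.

Take TP from the diagonal, FP from the rest of the 'E' prediction marginal, FN from the rest of the 'E' actual marginal.
precision = TP/(TP+FP).
E: TP=187, FP=121+21+9+64=215 → 187/402 = 0.4652

0.465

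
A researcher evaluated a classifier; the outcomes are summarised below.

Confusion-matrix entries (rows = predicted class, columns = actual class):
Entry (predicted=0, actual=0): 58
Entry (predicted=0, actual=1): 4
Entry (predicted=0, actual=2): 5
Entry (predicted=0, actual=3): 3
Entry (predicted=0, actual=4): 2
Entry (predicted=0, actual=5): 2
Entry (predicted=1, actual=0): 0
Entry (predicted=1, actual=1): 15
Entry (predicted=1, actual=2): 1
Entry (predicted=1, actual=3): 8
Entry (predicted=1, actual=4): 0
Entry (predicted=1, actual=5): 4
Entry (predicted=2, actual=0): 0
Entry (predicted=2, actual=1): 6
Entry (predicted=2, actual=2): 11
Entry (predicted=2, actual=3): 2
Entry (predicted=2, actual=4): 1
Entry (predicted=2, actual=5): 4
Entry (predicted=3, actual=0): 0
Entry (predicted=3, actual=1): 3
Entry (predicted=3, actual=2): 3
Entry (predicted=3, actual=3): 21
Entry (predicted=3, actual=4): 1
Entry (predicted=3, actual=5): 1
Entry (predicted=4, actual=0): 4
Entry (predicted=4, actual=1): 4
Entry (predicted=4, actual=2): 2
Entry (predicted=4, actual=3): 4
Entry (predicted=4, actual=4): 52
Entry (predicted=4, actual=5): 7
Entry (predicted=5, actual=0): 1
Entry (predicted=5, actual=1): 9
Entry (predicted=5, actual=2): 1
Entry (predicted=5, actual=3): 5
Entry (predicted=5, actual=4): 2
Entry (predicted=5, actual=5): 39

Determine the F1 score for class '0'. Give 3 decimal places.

Treat '0' as positive and all other classes as negative.
F1 score = 2·TP/(2·TP+FP+FN).
0: TP=58, FP=4+5+3+2+2=16, FN=0+0+0+4+1=5 → 116/137 = 0.8467

0.847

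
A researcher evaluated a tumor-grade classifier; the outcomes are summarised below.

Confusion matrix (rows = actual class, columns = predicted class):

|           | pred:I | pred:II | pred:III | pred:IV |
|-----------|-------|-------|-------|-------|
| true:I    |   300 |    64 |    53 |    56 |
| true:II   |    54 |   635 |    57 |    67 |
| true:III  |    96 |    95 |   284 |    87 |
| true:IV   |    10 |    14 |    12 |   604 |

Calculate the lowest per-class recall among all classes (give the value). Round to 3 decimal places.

Per-class recall (TP/(TP+FN)):
  I: TP=300, FN=64+53+56=173 → 300/473 = 0.6342
  II: TP=635, FN=54+57+67=178 → 635/813 = 0.7811
  III: TP=284, FN=96+95+87=278 → 284/562 = 0.5053
  IV: TP=604, FN=10+14+12=36 → 604/640 = 0.9438
Lowest is class 'III' with recall = 0.505.

0.505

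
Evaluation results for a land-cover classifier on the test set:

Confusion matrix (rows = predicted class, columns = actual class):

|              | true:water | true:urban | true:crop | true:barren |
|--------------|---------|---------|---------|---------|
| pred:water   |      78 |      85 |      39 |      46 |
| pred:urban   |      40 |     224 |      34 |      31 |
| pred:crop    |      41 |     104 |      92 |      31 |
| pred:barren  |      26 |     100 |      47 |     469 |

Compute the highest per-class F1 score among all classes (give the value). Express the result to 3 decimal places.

Per-class F1 score (2·TP/(2·TP+FP+FN)):
  water: TP=78, FP=85+39+46=170, FN=40+41+26=107 → 156/433 = 0.3603
  urban: TP=224, FP=40+34+31=105, FN=85+104+100=289 → 448/842 = 0.5321
  crop: TP=92, FP=41+104+31=176, FN=39+34+47=120 → 184/480 = 0.3833
  barren: TP=469, FP=26+100+47=173, FN=46+31+31=108 → 938/1219 = 0.7695
Highest is class 'barren' with F1 score = 0.769.

0.769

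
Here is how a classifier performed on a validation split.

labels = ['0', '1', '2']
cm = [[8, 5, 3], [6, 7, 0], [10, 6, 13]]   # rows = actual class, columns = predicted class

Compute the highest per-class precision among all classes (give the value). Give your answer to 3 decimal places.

0.813

Per-class precision (TP/(TP+FP)):
  0: TP=8, FP=6+10=16 → 8/24 = 0.3333
  1: TP=7, FP=5+6=11 → 7/18 = 0.3889
  2: TP=13, FP=3+0=3 → 13/16 = 0.8125
Highest is class '2' with precision = 0.813.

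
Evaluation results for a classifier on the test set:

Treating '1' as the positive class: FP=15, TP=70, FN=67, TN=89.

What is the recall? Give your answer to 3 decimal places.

0.511

Recall = TP/(TP+FN) = 70/(70+67) = 70/137 = 0.511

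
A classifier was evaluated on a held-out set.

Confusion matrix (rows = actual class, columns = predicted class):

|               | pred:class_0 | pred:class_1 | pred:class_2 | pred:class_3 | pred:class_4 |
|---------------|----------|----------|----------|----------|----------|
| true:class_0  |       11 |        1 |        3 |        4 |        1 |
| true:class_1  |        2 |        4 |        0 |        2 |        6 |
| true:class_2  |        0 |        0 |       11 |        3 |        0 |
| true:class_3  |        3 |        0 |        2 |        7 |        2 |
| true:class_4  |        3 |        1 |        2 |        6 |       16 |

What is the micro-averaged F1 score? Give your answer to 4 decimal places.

Micro-averaging pools counts across classes: ΣTP=49, ΣFP=41, ΣFN=41.
Micro-F1 score = 2·TP/(2·TP+FP+FN) on pooled counts = 0.5444 (equals overall accuracy in single-label multiclass).

0.5444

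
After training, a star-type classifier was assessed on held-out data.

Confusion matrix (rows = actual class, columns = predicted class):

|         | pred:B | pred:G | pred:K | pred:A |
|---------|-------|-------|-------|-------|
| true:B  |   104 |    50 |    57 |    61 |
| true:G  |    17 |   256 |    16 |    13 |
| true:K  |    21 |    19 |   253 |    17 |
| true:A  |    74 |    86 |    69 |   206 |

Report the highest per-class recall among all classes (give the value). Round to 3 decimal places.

0.848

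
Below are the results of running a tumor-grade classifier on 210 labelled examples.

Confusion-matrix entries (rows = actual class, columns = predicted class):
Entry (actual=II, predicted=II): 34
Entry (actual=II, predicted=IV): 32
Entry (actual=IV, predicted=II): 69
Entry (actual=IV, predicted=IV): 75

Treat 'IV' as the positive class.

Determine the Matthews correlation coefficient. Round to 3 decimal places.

0.033

MCC = (TP·TN − FP·FN) / √((TP+FP)(TP+FN)(TN+FP)(TN+FN))
Numerator = 75·34 − 32·69 = 342
Denominator = √(107·144·66·103) = √104743584 = 10234.4313
MCC = 342 / 10234.4313 = 0.033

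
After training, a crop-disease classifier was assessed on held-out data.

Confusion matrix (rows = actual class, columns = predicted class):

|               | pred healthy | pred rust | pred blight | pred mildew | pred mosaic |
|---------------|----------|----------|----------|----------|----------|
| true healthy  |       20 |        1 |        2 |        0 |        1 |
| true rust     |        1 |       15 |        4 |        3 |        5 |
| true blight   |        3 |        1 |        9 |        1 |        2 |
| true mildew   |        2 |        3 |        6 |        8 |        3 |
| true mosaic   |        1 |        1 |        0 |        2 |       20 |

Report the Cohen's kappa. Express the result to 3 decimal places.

Observed agreement pₒ = trace/N = 72/114 = 0.6316
Expected agreement pₑ = Σ (rowᵢ·colᵢ)/N² = (24·27 + 28·21 + 16·21 + 22·14 + 24·31)/114² = 0.2019
κ = (pₒ − pₑ)/(1 − pₑ) = (0.6316 − 0.2019)/(1 − 0.2019) = 0.538

0.538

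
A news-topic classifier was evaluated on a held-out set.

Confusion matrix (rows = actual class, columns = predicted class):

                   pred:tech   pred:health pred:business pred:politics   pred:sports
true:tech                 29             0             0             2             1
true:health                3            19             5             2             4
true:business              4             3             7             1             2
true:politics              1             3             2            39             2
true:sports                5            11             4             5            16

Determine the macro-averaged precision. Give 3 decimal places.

0.609

Per-class precision (TP/(TP+FP)):
  tech: TP=29, FP=3+4+1+5=13 → 29/42 = 0.6905
  health: TP=19, FP=0+3+3+11=17 → 19/36 = 0.5278
  business: TP=7, FP=0+5+2+4=11 → 7/18 = 0.3889
  politics: TP=39, FP=2+2+1+5=10 → 39/49 = 0.7959
  sports: TP=16, FP=1+4+2+2=9 → 16/25 = 0.6400
Macro-precision = mean = (0.6905 + 0.5278 + 0.3889 + 0.7959 + 0.6400) / 5 = 0.609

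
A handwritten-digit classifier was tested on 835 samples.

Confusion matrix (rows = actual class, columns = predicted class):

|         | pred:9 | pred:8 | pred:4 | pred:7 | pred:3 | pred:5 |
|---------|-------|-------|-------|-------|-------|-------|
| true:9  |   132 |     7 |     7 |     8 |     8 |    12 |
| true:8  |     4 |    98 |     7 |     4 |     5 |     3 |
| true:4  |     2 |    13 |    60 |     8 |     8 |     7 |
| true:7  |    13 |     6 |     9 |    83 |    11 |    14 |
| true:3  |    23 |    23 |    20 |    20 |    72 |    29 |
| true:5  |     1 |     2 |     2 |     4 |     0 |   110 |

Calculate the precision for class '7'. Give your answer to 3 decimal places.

0.654

precision = TP/(TP+FP).
7: TP=83, FP=8+4+8+20+4=44 → 83/127 = 0.6535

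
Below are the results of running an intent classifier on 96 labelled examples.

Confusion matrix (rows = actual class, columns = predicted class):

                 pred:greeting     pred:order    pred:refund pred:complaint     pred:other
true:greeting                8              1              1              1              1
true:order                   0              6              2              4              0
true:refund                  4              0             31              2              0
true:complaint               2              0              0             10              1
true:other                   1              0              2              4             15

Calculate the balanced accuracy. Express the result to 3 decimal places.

Balanced accuracy = mean of per-class recall.
  greeting: recall = 8/12 = 0.6667
  order: recall = 6/12 = 0.5000
  refund: recall = 31/37 = 0.8378
  complaint: recall = 10/13 = 0.7692
  other: recall = 15/22 = 0.6818
Mean = (0.6667 + 0.5000 + 0.8378 + 0.7692 + 0.6818) / 5 = 0.691

0.691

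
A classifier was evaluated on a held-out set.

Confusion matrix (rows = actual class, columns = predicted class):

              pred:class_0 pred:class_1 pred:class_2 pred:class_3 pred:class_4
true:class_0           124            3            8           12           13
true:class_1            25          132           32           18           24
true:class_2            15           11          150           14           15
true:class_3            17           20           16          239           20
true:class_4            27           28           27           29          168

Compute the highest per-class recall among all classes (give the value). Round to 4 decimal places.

Per-class recall (TP/(TP+FN)):
  class_0: TP=124, FN=3+8+12+13=36 → 124/160 = 0.77500
  class_1: TP=132, FN=25+32+18+24=99 → 132/231 = 0.57143
  class_2: TP=150, FN=15+11+14+15=55 → 150/205 = 0.73171
  class_3: TP=239, FN=17+20+16+20=73 → 239/312 = 0.76603
  class_4: TP=168, FN=27+28+27+29=111 → 168/279 = 0.60215
Highest is class 'class_0' with recall = 0.7750.

0.7750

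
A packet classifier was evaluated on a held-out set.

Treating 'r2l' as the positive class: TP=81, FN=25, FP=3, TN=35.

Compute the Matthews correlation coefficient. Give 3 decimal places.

0.613

MCC = (TP·TN − FP·FN) / √((TP+FP)(TP+FN)(TN+FP)(TN+FN))
Numerator = 81·35 − 3·25 = 2760
Denominator = √(84·106·38·60) = √20301120 = 4505.6764
MCC = 2760 / 4505.6764 = 0.613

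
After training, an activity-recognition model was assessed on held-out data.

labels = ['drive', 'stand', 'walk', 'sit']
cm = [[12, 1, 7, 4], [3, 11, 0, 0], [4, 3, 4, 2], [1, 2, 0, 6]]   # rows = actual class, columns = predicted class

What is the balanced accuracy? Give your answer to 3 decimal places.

0.565

Balanced accuracy = mean of per-class recall.
  drive: recall = 12/24 = 0.5000
  stand: recall = 11/14 = 0.7857
  walk: recall = 4/13 = 0.3077
  sit: recall = 6/9 = 0.6667
Mean = (0.5000 + 0.7857 + 0.3077 + 0.6667) / 4 = 0.565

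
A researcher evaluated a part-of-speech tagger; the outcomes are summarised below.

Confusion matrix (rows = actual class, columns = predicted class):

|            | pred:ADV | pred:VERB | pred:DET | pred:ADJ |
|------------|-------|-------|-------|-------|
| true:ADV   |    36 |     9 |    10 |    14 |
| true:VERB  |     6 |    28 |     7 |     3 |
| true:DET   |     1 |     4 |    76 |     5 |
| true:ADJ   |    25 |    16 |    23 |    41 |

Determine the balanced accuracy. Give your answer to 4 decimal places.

0.6081

Balanced accuracy = mean of per-class recall.
  ADV: recall = 36/69 = 0.52174
  VERB: recall = 28/44 = 0.63636
  DET: recall = 76/86 = 0.88372
  ADJ: recall = 41/105 = 0.39048
Mean = (0.52174 + 0.63636 + 0.88372 + 0.39048) / 4 = 0.6081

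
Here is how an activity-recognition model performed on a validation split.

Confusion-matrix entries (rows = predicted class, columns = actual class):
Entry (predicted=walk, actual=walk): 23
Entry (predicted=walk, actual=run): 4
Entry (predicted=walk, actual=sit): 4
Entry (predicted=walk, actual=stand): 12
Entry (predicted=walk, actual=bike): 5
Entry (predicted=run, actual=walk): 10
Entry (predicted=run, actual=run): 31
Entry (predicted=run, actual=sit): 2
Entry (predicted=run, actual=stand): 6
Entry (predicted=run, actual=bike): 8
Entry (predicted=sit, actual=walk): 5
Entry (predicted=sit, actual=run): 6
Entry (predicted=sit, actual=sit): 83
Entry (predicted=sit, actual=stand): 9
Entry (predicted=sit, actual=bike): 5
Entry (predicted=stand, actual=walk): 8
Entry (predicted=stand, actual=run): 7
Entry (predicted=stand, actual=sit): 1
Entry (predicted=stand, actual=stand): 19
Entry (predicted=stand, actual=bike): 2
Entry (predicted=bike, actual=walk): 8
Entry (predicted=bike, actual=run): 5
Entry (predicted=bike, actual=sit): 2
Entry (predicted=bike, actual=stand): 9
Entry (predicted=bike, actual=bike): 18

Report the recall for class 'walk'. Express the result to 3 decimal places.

0.426

One-vs-rest for 'walk': TP = diagonal; FP = other classes predicted 'walk'; FN = 'walk' predicted as other.
recall = TP/(TP+FN).
walk: TP=23, FN=10+5+8+8=31 → 23/54 = 0.4259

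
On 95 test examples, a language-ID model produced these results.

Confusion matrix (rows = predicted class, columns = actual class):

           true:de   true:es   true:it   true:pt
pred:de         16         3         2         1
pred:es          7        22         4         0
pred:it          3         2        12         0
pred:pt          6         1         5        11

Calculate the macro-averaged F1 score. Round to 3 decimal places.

0.636

Per-class F1 score (2·TP/(2·TP+FP+FN)):
  de: TP=16, FP=3+2+1=6, FN=7+3+6=16 → 32/54 = 0.5926
  es: TP=22, FP=7+4+0=11, FN=3+2+1=6 → 44/61 = 0.7213
  it: TP=12, FP=3+2+0=5, FN=2+4+5=11 → 24/40 = 0.6000
  pt: TP=11, FP=6+1+5=12, FN=1+0+0=1 → 22/35 = 0.6286
Macro-F1 score = mean = (0.5926 + 0.7213 + 0.6000 + 0.6286) / 4 = 0.636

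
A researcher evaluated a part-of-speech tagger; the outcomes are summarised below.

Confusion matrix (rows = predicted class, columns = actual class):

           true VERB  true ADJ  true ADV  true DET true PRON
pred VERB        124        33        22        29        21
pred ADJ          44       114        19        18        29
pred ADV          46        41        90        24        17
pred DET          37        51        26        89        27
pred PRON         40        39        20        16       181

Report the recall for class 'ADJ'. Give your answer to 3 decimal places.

0.410

One-vs-rest for 'ADJ': TP = diagonal; FP = other classes predicted 'ADJ'; FN = 'ADJ' predicted as other.
recall = TP/(TP+FN).
ADJ: TP=114, FN=33+41+51+39=164 → 114/278 = 0.4101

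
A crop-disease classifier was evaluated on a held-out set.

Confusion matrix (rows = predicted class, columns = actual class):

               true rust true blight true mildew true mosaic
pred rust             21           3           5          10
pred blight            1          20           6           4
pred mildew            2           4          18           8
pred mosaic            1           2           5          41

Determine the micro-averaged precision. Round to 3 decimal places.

0.662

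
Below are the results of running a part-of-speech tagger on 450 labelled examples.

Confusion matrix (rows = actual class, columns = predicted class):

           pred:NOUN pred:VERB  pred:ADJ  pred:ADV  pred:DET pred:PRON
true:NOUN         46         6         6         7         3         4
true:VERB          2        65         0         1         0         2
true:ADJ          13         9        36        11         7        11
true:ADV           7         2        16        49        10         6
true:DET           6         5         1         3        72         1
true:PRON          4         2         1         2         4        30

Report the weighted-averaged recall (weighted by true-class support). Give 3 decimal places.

Per-class recall (TP/(TP+FN)):
  NOUN: TP=46, FN=6+6+7+3+4=26 → 46/72 = 0.6389
  VERB: TP=65, FN=2+0+1+0+2=5 → 65/70 = 0.9286
  ADJ: TP=36, FN=13+9+11+7+11=51 → 36/87 = 0.4138
  ADV: TP=49, FN=7+2+16+10+6=41 → 49/90 = 0.5444
  DET: TP=72, FN=6+5+1+3+1=16 → 72/88 = 0.8182
  PRON: TP=30, FN=4+2+1+2+4=13 → 30/43 = 0.6977
Weighted-recall = Σ (supportᵢ/N)·recallᵢ with N=450: (72/450)·0.6389 + (70/450)·0.9286 + (87/450)·0.4138 + (90/450)·0.5444 + (88/450)·0.8182 + (43/450)·0.6977 = 0.662

0.662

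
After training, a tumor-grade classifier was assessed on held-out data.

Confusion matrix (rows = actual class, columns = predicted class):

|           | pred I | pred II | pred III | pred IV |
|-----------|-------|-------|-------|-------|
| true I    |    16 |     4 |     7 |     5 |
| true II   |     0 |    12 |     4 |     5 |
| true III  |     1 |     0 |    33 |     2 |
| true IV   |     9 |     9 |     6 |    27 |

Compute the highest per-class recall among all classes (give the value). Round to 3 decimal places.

Per-class recall (TP/(TP+FN)):
  I: TP=16, FN=4+7+5=16 → 16/32 = 0.5000
  II: TP=12, FN=0+4+5=9 → 12/21 = 0.5714
  III: TP=33, FN=1+0+2=3 → 33/36 = 0.9167
  IV: TP=27, FN=9+9+6=24 → 27/51 = 0.5294
Highest is class 'III' with recall = 0.917.

0.917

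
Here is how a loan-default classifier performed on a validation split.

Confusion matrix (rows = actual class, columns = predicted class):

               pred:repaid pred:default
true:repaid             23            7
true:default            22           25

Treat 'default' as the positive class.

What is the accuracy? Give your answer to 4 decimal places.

0.6234

Accuracy = (TP+TN)/N = (25+23)/77 = 0.6234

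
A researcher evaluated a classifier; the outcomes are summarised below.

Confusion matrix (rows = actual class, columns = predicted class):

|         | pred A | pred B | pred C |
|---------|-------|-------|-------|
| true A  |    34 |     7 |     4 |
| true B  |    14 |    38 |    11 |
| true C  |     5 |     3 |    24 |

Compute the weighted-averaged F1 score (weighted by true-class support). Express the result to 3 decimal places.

Per-class F1 score (2·TP/(2·TP+FP+FN)):
  A: TP=34, FP=14+5=19, FN=7+4=11 → 68/98 = 0.6939
  B: TP=38, FP=7+3=10, FN=14+11=25 → 76/111 = 0.6847
  C: TP=24, FP=4+11=15, FN=5+3=8 → 48/71 = 0.6761
Weighted-F1 score = Σ (supportᵢ/N)·F1 scoreᵢ with N=140: (45/140)·0.6939 + (63/140)·0.6847 + (32/140)·0.6761 = 0.686

0.686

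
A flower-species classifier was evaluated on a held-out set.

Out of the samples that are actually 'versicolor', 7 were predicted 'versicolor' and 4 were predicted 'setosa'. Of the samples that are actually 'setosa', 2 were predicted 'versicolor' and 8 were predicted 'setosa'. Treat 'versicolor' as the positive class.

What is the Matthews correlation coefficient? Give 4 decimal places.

MCC = (TP·TN − FP·FN) / √((TP+FP)(TP+FN)(TN+FP)(TN+FN))
Numerator = 7·8 − 2·4 = 48
Denominator = √(9·11·10·12) = √11880 = 108.9954
MCC = 48 / 108.9954 = 0.4404

0.4404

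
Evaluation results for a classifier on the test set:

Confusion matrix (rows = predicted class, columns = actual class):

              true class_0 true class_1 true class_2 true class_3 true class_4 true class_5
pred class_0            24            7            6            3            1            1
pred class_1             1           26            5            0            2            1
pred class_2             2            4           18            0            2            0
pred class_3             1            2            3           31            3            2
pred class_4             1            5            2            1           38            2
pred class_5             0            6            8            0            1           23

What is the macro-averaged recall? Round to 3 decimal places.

0.711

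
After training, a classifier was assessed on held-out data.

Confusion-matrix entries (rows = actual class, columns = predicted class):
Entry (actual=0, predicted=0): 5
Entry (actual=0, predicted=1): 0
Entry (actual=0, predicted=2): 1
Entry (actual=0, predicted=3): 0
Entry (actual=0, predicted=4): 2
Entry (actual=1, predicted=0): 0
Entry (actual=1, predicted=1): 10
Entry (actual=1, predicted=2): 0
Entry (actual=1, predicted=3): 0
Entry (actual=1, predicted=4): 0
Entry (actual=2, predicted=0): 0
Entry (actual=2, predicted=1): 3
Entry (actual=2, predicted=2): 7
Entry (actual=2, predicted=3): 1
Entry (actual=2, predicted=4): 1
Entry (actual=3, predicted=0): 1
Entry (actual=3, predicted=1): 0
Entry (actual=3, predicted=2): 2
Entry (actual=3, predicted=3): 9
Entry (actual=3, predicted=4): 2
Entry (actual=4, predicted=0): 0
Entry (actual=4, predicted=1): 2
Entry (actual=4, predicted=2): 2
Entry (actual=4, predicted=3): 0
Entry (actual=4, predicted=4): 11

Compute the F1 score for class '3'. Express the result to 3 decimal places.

0.750

Take TP from the diagonal, FP from the rest of the '3' prediction marginal, FN from the rest of the '3' actual marginal.
F1 score = 2·TP/(2·TP+FP+FN).
3: TP=9, FP=0+0+1+0=1, FN=1+0+2+2=5 → 18/24 = 0.7500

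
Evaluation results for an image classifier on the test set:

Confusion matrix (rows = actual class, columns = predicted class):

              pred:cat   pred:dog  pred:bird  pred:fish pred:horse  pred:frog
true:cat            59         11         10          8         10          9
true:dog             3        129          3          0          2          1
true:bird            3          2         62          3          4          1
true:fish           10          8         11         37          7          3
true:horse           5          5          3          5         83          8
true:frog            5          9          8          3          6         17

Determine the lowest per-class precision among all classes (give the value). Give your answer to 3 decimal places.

0.436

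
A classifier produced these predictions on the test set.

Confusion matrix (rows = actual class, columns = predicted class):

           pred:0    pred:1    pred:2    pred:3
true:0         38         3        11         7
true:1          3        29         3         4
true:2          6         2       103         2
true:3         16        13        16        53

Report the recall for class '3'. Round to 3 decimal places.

Treat '3' as positive and all other classes as negative.
recall = TP/(TP+FN).
3: TP=53, FN=16+13+16=45 → 53/98 = 0.5408

0.541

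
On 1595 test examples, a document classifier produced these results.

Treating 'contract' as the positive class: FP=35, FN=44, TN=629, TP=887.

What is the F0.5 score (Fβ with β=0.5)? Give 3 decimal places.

Fβ = (1+β²)·TP / ((1+β²)·TP + β²·FN + FP), with β²=1/4
= 1.25·887 / (1.25·887 + 0.25·44 + 35) = 0.960

0.960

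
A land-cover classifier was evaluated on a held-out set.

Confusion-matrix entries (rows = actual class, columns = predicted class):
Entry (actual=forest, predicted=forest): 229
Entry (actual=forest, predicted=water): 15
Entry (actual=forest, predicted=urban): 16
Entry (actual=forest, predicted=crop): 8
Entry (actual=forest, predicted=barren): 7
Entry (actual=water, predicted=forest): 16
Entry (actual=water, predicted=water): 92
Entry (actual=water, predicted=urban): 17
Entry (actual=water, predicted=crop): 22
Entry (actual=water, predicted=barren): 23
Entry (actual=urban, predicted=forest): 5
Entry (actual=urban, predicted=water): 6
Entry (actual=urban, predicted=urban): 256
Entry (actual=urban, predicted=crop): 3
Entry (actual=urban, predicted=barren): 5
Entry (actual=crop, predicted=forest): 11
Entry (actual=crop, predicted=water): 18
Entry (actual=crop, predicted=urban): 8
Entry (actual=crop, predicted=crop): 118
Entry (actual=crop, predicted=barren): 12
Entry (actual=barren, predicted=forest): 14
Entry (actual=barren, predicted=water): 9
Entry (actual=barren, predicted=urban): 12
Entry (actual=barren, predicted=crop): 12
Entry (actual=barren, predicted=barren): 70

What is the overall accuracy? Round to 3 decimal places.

Accuracy = trace / total = (229+92+256+118+70=765) / 1004 = 765/1004 = 0.762

0.762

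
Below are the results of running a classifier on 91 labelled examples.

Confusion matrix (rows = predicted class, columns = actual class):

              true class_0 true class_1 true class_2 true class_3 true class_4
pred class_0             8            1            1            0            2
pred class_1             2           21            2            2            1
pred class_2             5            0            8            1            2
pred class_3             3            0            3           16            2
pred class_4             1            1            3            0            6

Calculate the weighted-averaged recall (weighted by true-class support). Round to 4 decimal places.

0.6484

Per-class recall (TP/(TP+FN)):
  class_0: TP=8, FN=2+5+3+1=11 → 8/19 = 0.42105
  class_1: TP=21, FN=1+0+0+1=2 → 21/23 = 0.91304
  class_2: TP=8, FN=1+2+3+3=9 → 8/17 = 0.47059
  class_3: TP=16, FN=0+2+1+0=3 → 16/19 = 0.84211
  class_4: TP=6, FN=2+1+2+2=7 → 6/13 = 0.46154
Weighted-recall = Σ (supportᵢ/N)·recallᵢ with N=91: (19/91)·0.42105 + (23/91)·0.91304 + (17/91)·0.47059 + (19/91)·0.84211 + (13/91)·0.46154 = 0.6484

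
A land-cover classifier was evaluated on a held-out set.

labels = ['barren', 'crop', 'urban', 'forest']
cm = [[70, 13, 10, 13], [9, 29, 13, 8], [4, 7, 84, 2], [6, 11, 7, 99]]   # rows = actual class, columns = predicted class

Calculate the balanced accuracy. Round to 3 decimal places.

Balanced accuracy = mean of per-class recall.
  barren: recall = 70/106 = 0.6604
  crop: recall = 29/59 = 0.4915
  urban: recall = 84/97 = 0.8660
  forest: recall = 99/123 = 0.8049
Mean = (0.6604 + 0.4915 + 0.8660 + 0.8049) / 4 = 0.706

0.706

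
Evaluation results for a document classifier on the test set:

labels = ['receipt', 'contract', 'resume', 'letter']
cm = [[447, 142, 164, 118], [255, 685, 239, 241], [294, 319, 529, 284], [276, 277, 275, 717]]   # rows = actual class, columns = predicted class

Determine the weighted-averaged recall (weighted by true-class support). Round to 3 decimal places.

0.452

Per-class recall (TP/(TP+FN)):
  receipt: TP=447, FN=142+164+118=424 → 447/871 = 0.5132
  contract: TP=685, FN=255+239+241=735 → 685/1420 = 0.4824
  resume: TP=529, FN=294+319+284=897 → 529/1426 = 0.3710
  letter: TP=717, FN=276+277+275=828 → 717/1545 = 0.4641
Weighted-recall = Σ (supportᵢ/N)·recallᵢ with N=5262: (871/5262)·0.5132 + (1420/5262)·0.4824 + (1426/5262)·0.3710 + (1545/5262)·0.4641 = 0.452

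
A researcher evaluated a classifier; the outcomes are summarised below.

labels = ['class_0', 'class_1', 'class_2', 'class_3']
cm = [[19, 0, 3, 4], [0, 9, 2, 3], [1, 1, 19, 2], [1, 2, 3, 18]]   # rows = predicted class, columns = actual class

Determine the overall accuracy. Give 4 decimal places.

Accuracy = trace / total = (19+9+19+18=65) / 87 = 65/87 = 0.7471

0.7471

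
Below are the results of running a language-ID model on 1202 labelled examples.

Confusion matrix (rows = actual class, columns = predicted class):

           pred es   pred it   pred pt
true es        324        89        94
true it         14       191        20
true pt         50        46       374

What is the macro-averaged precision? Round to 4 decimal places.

0.7291

Per-class precision (TP/(TP+FP)):
  es: TP=324, FP=14+50=64 → 324/388 = 0.83505
  it: TP=191, FP=89+46=135 → 191/326 = 0.58589
  pt: TP=374, FP=94+20=114 → 374/488 = 0.76639
Macro-precision = mean = (0.83505 + 0.58589 + 0.76639) / 3 = 0.7291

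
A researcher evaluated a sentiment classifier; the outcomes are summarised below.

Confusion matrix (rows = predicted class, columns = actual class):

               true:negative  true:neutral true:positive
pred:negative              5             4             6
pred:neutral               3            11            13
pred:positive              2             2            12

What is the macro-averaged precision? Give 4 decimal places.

0.4969

Per-class precision (TP/(TP+FP)):
  negative: TP=5, FP=4+6=10 → 5/15 = 0.33333
  neutral: TP=11, FP=3+13=16 → 11/27 = 0.40741
  positive: TP=12, FP=2+2=4 → 12/16 = 0.75000
Macro-precision = mean = (0.33333 + 0.40741 + 0.75000) / 3 = 0.4969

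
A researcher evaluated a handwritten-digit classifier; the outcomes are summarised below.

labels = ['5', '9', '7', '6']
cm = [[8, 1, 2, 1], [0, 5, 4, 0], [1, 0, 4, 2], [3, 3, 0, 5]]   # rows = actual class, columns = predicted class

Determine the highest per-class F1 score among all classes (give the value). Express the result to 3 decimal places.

0.667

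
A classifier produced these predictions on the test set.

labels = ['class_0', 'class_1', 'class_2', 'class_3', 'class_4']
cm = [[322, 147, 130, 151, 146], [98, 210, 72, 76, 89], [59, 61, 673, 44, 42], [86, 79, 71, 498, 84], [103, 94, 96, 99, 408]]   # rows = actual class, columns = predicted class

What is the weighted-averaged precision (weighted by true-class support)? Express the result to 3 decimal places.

Per-class precision (TP/(TP+FP)):
  class_0: TP=322, FP=98+59+86+103=346 → 322/668 = 0.4820
  class_1: TP=210, FP=147+61+79+94=381 → 210/591 = 0.3553
  class_2: TP=673, FP=130+72+71+96=369 → 673/1042 = 0.6459
  class_3: TP=498, FP=151+76+44+99=370 → 498/868 = 0.5737
  class_4: TP=408, FP=146+89+42+84=361 → 408/769 = 0.5306
Weighted-precision = Σ (supportᵢ/N)·precisionᵢ with N=3938: (896/3938)·0.4820 + (545/3938)·0.3553 + (879/3938)·0.6459 + (818/3938)·0.5737 + (800/3938)·0.5306 = 0.530

0.530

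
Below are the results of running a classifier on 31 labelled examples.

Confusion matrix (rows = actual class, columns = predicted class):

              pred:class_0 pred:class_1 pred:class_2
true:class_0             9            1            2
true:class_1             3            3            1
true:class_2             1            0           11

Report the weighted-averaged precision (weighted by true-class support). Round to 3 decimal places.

0.741

Per-class precision (TP/(TP+FP)):
  class_0: TP=9, FP=3+1=4 → 9/13 = 0.6923
  class_1: TP=3, FP=1+0=1 → 3/4 = 0.7500
  class_2: TP=11, FP=2+1=3 → 11/14 = 0.7857
Weighted-precision = Σ (supportᵢ/N)·precisionᵢ with N=31: (12/31)·0.6923 + (7/31)·0.7500 + (12/31)·0.7857 = 0.741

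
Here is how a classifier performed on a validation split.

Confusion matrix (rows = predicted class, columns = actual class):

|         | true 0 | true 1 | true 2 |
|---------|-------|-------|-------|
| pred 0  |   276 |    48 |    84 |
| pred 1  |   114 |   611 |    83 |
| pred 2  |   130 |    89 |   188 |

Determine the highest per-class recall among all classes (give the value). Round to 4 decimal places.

Per-class recall (TP/(TP+FN)):
  0: TP=276, FN=114+130=244 → 276/520 = 0.53077
  1: TP=611, FN=48+89=137 → 611/748 = 0.81684
  2: TP=188, FN=84+83=167 → 188/355 = 0.52958
Highest is class '1' with recall = 0.8168.

0.8168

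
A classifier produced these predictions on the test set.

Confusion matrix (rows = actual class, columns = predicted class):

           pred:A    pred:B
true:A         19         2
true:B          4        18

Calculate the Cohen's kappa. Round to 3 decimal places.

0.721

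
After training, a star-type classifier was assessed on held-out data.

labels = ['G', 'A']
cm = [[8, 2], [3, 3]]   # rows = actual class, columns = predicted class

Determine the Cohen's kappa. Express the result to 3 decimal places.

Observed agreement pₒ = trace/N = 11/16 = 0.6875
Expected agreement pₑ = Σ (rowᵢ·colᵢ)/N² = (10·11 + 6·5)/16² = 0.5469
κ = (pₒ − pₑ)/(1 − pₑ) = (0.6875 − 0.5469)/(1 − 0.5469) = 0.310

0.310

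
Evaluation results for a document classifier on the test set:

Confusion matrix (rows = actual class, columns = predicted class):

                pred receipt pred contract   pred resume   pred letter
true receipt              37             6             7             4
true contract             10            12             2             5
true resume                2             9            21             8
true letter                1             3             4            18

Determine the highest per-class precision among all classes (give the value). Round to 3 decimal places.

0.740

Per-class precision (TP/(TP+FP)):
  receipt: TP=37, FP=10+2+1=13 → 37/50 = 0.7400
  contract: TP=12, FP=6+9+3=18 → 12/30 = 0.4000
  resume: TP=21, FP=7+2+4=13 → 21/34 = 0.6176
  letter: TP=18, FP=4+5+8=17 → 18/35 = 0.5143
Highest is class 'receipt' with precision = 0.740.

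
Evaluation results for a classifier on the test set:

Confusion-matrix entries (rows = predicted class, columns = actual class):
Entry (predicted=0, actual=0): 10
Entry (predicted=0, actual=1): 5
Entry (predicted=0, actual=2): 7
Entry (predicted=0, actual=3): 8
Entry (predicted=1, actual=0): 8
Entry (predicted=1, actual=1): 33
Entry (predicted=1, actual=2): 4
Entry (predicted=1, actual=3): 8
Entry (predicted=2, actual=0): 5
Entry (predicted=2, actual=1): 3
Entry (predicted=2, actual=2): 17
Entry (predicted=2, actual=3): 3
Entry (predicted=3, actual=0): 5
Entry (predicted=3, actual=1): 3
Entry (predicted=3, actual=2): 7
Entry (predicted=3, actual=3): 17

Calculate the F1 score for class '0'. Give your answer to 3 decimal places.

0.345

One-vs-rest for '0': TP = diagonal; FP = other classes predicted '0'; FN = '0' predicted as other.
F1 score = 2·TP/(2·TP+FP+FN).
0: TP=10, FP=5+7+8=20, FN=8+5+5=18 → 20/58 = 0.3448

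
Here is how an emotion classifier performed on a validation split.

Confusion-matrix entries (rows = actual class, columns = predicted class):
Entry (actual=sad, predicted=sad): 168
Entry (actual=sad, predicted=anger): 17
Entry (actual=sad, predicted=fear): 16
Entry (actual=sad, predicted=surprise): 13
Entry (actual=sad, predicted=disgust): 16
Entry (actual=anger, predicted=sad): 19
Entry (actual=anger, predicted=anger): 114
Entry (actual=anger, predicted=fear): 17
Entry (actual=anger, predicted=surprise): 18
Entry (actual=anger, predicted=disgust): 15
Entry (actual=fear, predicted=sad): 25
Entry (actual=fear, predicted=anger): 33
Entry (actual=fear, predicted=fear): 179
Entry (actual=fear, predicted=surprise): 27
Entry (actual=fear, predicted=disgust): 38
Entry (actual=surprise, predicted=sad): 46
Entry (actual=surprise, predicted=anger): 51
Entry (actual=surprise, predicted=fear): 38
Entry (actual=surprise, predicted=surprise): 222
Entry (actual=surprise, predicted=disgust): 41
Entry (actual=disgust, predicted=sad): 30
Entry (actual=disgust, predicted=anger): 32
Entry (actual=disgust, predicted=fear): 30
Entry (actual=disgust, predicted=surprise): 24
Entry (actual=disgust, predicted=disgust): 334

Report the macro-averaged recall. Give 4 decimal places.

0.6492

Per-class recall (TP/(TP+FN)):
  sad: TP=168, FN=17+16+13+16=62 → 168/230 = 0.73043
  anger: TP=114, FN=19+17+18+15=69 → 114/183 = 0.62295
  fear: TP=179, FN=25+33+27+38=123 → 179/302 = 0.59272
  surprise: TP=222, FN=46+51+38+41=176 → 222/398 = 0.55779
  disgust: TP=334, FN=30+32+30+24=116 → 334/450 = 0.74222
Macro-recall = mean = (0.73043 + 0.62295 + 0.59272 + 0.55779 + 0.74222) / 5 = 0.6492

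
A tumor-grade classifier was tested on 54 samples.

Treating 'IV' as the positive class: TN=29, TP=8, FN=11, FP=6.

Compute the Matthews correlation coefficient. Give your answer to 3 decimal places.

0.272

MCC = (TP·TN − FP·FN) / √((TP+FP)(TP+FN)(TN+FP)(TN+FN))
Numerator = 8·29 − 6·11 = 166
Denominator = √(14·19·35·40) = √372400 = 610.2459
MCC = 166 / 610.2459 = 0.272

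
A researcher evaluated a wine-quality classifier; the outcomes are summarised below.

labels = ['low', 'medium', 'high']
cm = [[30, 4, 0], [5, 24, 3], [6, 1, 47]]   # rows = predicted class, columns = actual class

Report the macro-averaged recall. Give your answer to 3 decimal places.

0.833

Per-class recall (TP/(TP+FN)):
  low: TP=30, FN=5+6=11 → 30/41 = 0.7317
  medium: TP=24, FN=4+1=5 → 24/29 = 0.8276
  high: TP=47, FN=0+3=3 → 47/50 = 0.9400
Macro-recall = mean = (0.7317 + 0.8276 + 0.9400) / 3 = 0.833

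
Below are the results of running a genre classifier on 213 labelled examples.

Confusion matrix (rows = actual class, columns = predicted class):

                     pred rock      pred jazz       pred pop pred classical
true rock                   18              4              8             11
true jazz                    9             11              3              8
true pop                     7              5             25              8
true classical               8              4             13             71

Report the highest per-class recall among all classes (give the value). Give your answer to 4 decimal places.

0.7396

Per-class recall (TP/(TP+FN)):
  rock: TP=18, FN=4+8+11=23 → 18/41 = 0.43902
  jazz: TP=11, FN=9+3+8=20 → 11/31 = 0.35484
  pop: TP=25, FN=7+5+8=20 → 25/45 = 0.55556
  classical: TP=71, FN=8+4+13=25 → 71/96 = 0.73958
Highest is class 'classical' with recall = 0.7396.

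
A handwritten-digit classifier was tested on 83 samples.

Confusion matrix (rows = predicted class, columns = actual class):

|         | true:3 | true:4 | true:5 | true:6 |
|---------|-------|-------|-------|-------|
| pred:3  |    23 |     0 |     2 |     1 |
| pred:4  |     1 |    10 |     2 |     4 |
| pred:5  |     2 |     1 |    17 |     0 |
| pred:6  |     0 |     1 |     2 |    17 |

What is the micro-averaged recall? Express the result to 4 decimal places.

0.8072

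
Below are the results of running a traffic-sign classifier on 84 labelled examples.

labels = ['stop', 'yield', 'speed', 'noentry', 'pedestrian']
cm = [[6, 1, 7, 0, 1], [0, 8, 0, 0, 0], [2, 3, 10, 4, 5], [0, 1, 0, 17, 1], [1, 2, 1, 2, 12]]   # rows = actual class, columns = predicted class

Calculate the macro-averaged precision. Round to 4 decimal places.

0.6253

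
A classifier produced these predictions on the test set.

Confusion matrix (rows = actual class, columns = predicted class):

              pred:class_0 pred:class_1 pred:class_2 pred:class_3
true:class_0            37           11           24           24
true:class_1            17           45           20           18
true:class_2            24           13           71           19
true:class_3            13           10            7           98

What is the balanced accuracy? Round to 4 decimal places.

Balanced accuracy = mean of per-class recall.
  class_0: recall = 37/96 = 0.38542
  class_1: recall = 45/100 = 0.45000
  class_2: recall = 71/127 = 0.55906
  class_3: recall = 98/128 = 0.76563
Mean = (0.38542 + 0.45000 + 0.55906 + 0.76563) / 4 = 0.5400

0.5400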